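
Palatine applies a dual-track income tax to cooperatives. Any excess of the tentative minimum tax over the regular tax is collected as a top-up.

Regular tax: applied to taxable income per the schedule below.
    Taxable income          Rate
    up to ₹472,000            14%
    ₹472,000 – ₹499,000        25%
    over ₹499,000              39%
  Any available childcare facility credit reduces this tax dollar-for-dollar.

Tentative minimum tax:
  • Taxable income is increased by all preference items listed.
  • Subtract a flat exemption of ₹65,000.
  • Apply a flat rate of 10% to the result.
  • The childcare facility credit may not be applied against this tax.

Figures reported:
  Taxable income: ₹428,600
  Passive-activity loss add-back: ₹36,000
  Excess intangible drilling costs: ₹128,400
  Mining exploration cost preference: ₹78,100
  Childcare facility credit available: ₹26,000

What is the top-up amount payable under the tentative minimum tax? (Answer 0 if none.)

₹26,606

Tentative minimum tax:
  Adjusted income: ₹428,600 + ₹36,000 + ₹128,400 + ₹78,100 = ₹671,100
  Less exemption ₹65,000 → base ₹606,100
  ₹606,100 × 10% = ₹60,610

Regular tax:
  ₹428,600 × 14% = ₹60,004
  Less childcare facility credit ₹26,000 → ₹34,004

Excess of tentative minimum tax over regular tax: ₹60,610 − ₹34,004 = ₹26,606.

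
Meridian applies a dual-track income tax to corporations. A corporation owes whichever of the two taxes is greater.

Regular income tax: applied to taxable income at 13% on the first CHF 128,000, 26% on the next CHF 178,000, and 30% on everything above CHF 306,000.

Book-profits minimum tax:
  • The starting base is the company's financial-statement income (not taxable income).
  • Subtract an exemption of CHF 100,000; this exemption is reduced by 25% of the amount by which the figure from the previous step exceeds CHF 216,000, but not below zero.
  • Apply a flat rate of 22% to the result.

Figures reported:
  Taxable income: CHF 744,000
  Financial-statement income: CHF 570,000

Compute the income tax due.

CHF 194,320

Regular income tax:
  CHF 128,000 × 13% = CHF 16,640
  CHF 178,000 × 26% = CHF 46,280
  CHF 438,000 × 30% = CHF 131,400
  → CHF 194,320

Book-profits minimum tax:
  Base (financial-statement income): CHF 570,000
  Exemption: CHF 100,000 − 25% × (CHF 570,000 − CHF 216,000) = CHF 100,000 − CHF 88,500 = CHF 11,500
  Base: CHF 570,000 − CHF 11,500 = CHF 558,500
  CHF 558,500 × 22% = CHF 122,870

CHF 194,320 > CHF 122,870, so the regular income tax governs.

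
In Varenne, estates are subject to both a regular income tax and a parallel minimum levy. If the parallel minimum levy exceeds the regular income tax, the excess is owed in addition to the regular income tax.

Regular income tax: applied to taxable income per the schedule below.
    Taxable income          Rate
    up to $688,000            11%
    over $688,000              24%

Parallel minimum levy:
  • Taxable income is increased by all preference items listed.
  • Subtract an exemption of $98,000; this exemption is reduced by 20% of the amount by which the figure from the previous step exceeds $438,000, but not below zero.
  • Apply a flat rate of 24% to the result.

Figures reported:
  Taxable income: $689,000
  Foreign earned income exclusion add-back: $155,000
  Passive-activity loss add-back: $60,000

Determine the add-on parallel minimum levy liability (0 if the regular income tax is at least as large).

$139,888

Regular income tax:
  $688,000 × 11% = $75,680
  $1,000 × 24% = $240
  → $75,920

Parallel minimum levy:
  Adjusted income: $689,000 + $155,000 + $60,000 = $904,000
  Exemption: $98,000 − 20% × ($904,000 − $438,000) = $98,000 − $93,200 = $4,800
  Base: $904,000 − $4,800 = $899,200
  $899,200 × 24% = $215,808

Excess of parallel minimum levy over regular income tax: $215,808 − $75,920 = $139,888.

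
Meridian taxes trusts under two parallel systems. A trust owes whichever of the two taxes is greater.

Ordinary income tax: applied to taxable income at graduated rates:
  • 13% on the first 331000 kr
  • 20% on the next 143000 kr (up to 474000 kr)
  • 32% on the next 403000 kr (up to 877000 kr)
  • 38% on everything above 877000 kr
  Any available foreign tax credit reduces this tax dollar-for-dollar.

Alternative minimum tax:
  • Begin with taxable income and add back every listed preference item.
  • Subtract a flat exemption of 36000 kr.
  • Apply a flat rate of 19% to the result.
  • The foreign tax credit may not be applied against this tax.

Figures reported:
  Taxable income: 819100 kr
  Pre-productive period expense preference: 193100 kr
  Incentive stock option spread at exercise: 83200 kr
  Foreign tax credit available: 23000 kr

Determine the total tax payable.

Ordinary income tax:
  331000 kr × 13% = 43030 kr
  143000 kr × 20% = 28600 kr
  345100 kr × 32% = 110432 kr
  → 182062 kr
  Less foreign tax credit 23000 kr → 159062 kr

Alternative minimum tax:
  Adjusted income: 819100 kr + 193100 kr + 83200 kr = 1095400 kr
  Less exemption 36000 kr → base 1059400 kr
  1059400 kr × 19% = 201286 kr

201286 kr > 159062 kr, so the alternative minimum tax is the binding amount.

201286 kr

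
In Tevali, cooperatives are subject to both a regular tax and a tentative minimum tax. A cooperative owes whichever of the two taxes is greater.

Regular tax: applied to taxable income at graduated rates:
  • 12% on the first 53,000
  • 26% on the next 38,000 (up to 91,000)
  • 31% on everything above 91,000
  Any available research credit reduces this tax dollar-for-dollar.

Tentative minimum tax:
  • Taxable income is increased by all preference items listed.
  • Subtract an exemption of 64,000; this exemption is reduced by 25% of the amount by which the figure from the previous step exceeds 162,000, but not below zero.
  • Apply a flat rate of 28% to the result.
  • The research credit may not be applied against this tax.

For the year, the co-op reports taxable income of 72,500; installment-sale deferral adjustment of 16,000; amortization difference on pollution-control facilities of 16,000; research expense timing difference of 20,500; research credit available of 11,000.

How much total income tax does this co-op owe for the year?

Regular tax:
  53,000 × 12% = 6,360
  19,500 × 26% = 5,070
  → 11,430
  Less research credit 11,000 → 430

Tentative minimum tax:
  Adjusted income: 72,500 + 16,000 + 16,000 + 20,500 = 125,000
  Exemption: 125,000 ≤ 162,000, so full 64,000 applies
  Base: 125,000 − 64,000 = 61,000
  61,000 × 28% = 17,080

17,080 > 430, so the tentative minimum tax is the binding amount.

17,080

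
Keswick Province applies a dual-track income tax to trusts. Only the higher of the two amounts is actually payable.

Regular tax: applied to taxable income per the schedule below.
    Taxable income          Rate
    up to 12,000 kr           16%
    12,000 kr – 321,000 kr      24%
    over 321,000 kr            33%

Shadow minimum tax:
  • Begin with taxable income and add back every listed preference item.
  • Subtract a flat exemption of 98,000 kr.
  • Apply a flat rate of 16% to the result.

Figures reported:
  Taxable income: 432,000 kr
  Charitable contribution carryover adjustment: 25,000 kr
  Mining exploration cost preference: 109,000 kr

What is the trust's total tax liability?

Regular tax:
  12,000 kr × 16% = 1,920 kr
  309,000 kr × 24% = 74,160 kr
  111,000 kr × 33% = 36,630 kr
  → 112,710 kr

Shadow minimum tax:
  Adjusted income: 432,000 kr + 25,000 kr + 109,000 kr = 566,000 kr
  Less exemption 98,000 kr → base 468,000 kr
  468,000 kr × 16% = 74,880 kr

112,710 kr > 74,880 kr, so the regular tax governs.

112,710 kr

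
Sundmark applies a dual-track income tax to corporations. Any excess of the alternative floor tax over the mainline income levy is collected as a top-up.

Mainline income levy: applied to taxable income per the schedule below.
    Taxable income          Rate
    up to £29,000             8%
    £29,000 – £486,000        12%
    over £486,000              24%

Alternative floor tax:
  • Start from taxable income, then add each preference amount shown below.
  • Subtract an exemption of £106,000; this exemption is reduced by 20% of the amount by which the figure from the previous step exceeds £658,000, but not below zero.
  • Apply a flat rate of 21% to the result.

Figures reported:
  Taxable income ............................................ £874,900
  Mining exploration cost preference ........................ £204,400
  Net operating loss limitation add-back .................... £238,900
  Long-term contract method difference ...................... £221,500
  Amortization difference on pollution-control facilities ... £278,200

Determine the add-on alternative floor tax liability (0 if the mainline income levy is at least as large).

Alternative floor tax:
  Adjusted income: £874,900 + £204,400 + £238,900 + £221,500 + £278,200 = £1,817,900
  Exemption: 20% × (£1,817,900 − £658,000) = £231,980 ≥ £106,000, so the exemption is fully phased out
  Base: £1,817,900 − £0 = £1,817,900
  £1,817,900 × 21% = £381,759

Mainline income levy:
  £29,000 × 8% = £2,320
  £457,000 × 12% = £54,840
  £388,900 × 24% = £93,336
  → £150,496

Excess of alternative floor tax over mainline income levy: £381,759 − £150,496 = £231,263.

£231,263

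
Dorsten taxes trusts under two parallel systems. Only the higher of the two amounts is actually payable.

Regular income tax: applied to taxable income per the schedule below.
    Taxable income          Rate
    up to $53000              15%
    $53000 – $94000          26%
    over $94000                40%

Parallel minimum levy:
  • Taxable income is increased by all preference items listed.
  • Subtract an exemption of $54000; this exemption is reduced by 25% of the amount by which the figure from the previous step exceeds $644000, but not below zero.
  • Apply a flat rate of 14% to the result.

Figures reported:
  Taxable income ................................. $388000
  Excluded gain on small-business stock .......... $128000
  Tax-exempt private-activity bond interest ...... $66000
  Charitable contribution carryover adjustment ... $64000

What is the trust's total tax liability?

Regular income tax:
  $53000 × 15% = $7950
  $41000 × 26% = $10660
  $294000 × 40% = $117600
  → $136210

Parallel minimum levy:
  Adjusted income: $388000 + $128000 + $66000 + $64000 = $646000
  Exemption: $54000 − 25% × ($646000 − $644000) = $54000 − $500 = $53500
  Base: $646000 − $53500 = $592500
  $592500 × 14% = $82950

$136210 > $82950, so the regular income tax governs.

$136210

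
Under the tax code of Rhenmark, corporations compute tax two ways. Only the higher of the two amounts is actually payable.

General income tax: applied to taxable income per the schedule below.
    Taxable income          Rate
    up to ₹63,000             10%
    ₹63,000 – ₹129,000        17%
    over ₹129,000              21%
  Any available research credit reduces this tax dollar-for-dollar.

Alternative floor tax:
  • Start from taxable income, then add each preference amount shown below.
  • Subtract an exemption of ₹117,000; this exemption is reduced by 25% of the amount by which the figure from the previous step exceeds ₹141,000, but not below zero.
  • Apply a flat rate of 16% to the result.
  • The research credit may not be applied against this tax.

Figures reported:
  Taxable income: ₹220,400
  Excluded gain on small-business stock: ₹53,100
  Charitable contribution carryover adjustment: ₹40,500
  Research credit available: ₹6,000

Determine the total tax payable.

General income tax:
  ₹63,000 × 10% = ₹6,300
  ₹66,000 × 17% = ₹11,220
  ₹91,400 × 21% = ₹19,194
  → ₹36,714
  Less research credit ₹6,000 → ₹30,714

Alternative floor tax:
  Adjusted income: ₹220,400 + ₹53,100 + ₹40,500 = ₹314,000
  Exemption: ₹117,000 − 25% × (₹314,000 − ₹141,000) = ₹117,000 − ₹43,250 = ₹73,750
  Base: ₹314,000 − ₹73,750 = ₹240,250
  ₹240,250 × 16% = ₹38,440

₹38,440 > ₹30,714, so the alternative floor tax is the binding amount.

₹38,440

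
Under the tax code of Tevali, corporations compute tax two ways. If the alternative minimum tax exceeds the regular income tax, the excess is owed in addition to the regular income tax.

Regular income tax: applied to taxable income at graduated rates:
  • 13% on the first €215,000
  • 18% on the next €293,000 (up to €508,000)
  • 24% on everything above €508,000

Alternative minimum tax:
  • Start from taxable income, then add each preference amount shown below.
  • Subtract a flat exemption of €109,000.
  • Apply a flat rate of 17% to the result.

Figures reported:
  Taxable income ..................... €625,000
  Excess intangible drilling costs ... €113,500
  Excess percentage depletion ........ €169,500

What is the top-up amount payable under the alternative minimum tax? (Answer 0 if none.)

€27,060

Alternative minimum tax:
  Adjusted income: €625,000 + €113,500 + €169,500 = €908,000
  Less exemption €109,000 → base €799,000
  €799,000 × 17% = €135,830

Regular income tax:
  €215,000 × 13% = €27,950
  €293,000 × 18% = €52,740
  €117,000 × 24% = €28,080
  → €108,770

Excess of alternative minimum tax over regular income tax: €135,830 − €108,770 = €27,060.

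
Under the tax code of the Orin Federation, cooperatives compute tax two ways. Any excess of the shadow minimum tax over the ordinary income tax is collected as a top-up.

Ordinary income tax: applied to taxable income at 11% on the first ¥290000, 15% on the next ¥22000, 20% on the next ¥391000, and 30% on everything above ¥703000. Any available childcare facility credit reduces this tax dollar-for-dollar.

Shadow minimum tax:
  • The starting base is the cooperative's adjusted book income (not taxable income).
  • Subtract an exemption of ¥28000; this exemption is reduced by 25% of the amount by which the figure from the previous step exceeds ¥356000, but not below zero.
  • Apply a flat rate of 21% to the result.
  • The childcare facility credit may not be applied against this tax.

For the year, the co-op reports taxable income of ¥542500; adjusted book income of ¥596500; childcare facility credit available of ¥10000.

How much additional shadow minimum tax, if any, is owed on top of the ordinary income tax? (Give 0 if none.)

¥53965

Ordinary income tax:
  ¥290000 × 11% = ¥31900
  ¥22000 × 15% = ¥3300
  ¥230500 × 20% = ¥46100
  → ¥81300
  Less childcare facility credit ¥10000 → ¥71300

Shadow minimum tax:
  Base (adjusted book income): ¥596500
  Exemption: 25% × (¥596500 − ¥356000) = ¥60125 ≥ ¥28000, so the exemption is fully phased out
  Base: ¥596500 − ¥0 = ¥596500
  ¥596500 × 21% = ¥125265

Excess of shadow minimum tax over ordinary income tax: ¥125265 − ¥71300 = ¥53965.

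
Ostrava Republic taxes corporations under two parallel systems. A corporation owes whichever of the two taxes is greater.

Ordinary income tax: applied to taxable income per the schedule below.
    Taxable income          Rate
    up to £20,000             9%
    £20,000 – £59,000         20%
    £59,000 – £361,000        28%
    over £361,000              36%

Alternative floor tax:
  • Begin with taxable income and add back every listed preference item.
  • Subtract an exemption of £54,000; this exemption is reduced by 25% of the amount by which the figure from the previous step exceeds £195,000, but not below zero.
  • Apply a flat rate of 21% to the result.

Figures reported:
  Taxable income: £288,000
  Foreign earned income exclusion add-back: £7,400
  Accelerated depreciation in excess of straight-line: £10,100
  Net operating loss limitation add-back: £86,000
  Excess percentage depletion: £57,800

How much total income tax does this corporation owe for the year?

Alternative floor tax:
  Adjusted income: £288,000 + £7,400 + £10,100 + £86,000 + £57,800 = £449,300
  Exemption: 25% × (£449,300 − £195,000) = £63,575 ≥ £54,000, so the exemption is fully phased out
  Base: £449,300 − £0 = £449,300
  £449,300 × 21% = £94,353

Ordinary income tax:
  £20,000 × 9% = £1,800
  £39,000 × 20% = £7,800
  £229,000 × 28% = £64,120
  → £73,720

£94,353 > £73,720, so the alternative floor tax is the binding amount.

£94,353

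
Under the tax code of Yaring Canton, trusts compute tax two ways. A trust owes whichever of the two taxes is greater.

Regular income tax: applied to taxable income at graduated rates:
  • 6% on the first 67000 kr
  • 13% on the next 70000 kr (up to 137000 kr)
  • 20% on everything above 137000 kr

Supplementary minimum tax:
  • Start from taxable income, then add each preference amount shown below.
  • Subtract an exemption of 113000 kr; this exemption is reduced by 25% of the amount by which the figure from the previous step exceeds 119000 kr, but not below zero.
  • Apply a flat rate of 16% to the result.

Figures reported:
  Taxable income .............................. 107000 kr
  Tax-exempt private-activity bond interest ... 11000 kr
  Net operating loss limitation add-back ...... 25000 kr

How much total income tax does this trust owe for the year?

Supplementary minimum tax:
  Adjusted income: 107000 kr + 11000 kr + 25000 kr = 143000 kr
  Exemption: 113000 kr − 25% × (143000 kr − 119000 kr) = 113000 kr − 6000 kr = 107000 kr
  Base: 143000 kr − 107000 kr = 36000 kr
  36000 kr × 16% = 5760 kr

Regular income tax:
  67000 kr × 6% = 4020 kr
  40000 kr × 13% = 5200 kr
  → 9220 kr

9220 kr > 5760 kr, so the regular income tax governs.

9220 kr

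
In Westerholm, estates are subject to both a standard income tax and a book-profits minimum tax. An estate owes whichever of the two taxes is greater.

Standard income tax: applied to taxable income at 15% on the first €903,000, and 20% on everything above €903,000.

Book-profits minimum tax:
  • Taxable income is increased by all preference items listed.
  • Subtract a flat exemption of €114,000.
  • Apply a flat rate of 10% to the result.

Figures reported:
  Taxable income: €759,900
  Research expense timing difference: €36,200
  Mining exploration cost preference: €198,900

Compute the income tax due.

€113,985

Book-profits minimum tax:
  Adjusted income: €759,900 + €36,200 + €198,900 = €995,000
  Less exemption €114,000 → base €881,000
  €881,000 × 10% = €88,100

Standard income tax:
  €759,900 × 15% = €113,985

€113,985 > €88,100, so the standard income tax governs.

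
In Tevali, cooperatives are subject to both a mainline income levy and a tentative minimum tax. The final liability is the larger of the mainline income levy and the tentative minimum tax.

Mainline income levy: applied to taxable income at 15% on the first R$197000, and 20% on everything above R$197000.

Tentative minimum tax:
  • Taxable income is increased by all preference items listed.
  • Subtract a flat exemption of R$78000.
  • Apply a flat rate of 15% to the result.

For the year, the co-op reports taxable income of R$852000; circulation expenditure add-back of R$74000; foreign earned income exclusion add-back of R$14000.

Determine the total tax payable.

Mainline income levy:
  R$197000 × 15% = R$29550
  R$655000 × 20% = R$131000
  → R$160550

Tentative minimum tax:
  Adjusted income: R$852000 + R$74000 + R$14000 = R$940000
  Less exemption R$78000 → base R$862000
  R$862000 × 15% = R$129300

R$160550 > R$129300, so the mainline income levy governs.

R$160550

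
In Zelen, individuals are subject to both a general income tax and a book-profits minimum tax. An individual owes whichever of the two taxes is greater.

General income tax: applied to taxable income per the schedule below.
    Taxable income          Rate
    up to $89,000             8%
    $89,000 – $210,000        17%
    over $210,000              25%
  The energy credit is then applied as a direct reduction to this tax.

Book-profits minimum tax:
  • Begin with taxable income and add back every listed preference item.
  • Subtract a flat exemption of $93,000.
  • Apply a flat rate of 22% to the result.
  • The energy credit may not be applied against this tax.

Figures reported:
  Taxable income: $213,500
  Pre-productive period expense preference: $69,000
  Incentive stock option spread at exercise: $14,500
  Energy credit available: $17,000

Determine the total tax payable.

General income tax:
  $89,000 × 8% = $7,120
  $121,000 × 17% = $20,570
  $3,500 × 25% = $875
  → $28,565
  Less energy credit $17,000 → $11,565

Book-profits minimum tax:
  Adjusted income: $213,500 + $69,000 + $14,500 = $297,000
  Less exemption $93,000 → base $204,000
  $204,000 × 22% = $44,880

$44,880 > $11,565, so the book-profits minimum tax is the binding amount.

$44,880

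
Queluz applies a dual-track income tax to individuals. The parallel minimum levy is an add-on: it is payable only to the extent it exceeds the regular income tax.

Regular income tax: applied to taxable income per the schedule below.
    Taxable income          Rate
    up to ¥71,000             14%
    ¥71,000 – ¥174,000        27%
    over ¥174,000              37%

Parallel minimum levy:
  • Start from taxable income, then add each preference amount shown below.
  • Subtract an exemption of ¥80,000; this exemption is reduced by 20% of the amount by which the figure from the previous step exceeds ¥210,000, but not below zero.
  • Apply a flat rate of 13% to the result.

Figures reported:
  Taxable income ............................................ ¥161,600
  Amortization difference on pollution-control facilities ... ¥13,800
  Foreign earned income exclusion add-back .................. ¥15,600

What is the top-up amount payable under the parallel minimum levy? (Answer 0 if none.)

¥0

Parallel minimum levy:
  Adjusted income: ¥161,600 + ¥13,800 + ¥15,600 = ¥191,000
  Exemption: ¥191,000 ≤ ¥210,000, so full ¥80,000 applies
  Base: ¥191,000 − ¥80,000 = ¥111,000
  ¥111,000 × 13% = ¥14,430

Regular income tax:
  ¥71,000 × 14% = ¥9,940
  ¥90,600 × 27% = ¥24,462
  → ¥34,402

¥14,430 ≤ ¥34,402, so no add-on is due.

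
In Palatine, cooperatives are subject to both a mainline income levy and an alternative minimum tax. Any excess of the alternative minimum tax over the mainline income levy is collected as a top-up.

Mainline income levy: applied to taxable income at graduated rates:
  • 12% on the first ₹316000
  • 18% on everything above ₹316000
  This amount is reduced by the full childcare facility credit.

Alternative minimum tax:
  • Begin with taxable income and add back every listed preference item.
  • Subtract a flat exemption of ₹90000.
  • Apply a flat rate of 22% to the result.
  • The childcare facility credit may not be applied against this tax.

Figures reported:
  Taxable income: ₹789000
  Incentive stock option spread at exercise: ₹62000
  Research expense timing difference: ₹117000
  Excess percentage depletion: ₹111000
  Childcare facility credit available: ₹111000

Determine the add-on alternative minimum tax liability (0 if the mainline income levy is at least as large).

Mainline income levy:
  ₹316000 × 12% = ₹37920
  ₹473000 × 18% = ₹85140
  → ₹123060
  Less childcare facility credit ₹111000 → ₹12060

Alternative minimum tax:
  Adjusted income: ₹789000 + ₹62000 + ₹117000 + ₹111000 = ₹1079000
  Less exemption ₹90000 → base ₹989000
  ₹989000 × 22% = ₹217580

Excess of alternative minimum tax over mainline income levy: ₹217580 − ₹12060 = ₹205520.

₹205520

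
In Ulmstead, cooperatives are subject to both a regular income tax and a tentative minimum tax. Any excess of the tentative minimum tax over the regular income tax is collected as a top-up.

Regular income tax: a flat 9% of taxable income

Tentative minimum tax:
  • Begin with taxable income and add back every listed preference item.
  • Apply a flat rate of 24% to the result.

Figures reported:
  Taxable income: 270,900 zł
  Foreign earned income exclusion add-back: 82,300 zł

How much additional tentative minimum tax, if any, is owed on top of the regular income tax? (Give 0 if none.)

Regular income tax:
  270,900 zł × 9% = 24,381 zł

Tentative minimum tax:
  Adjusted income: 270,900 zł + 82,300 zł = 353,200 zł
  353,200 zł × 24% = 84,768 zł

Excess of tentative minimum tax over regular income tax: 84,768 zł − 24,381 zł = 60,387 zł.

60,387 zł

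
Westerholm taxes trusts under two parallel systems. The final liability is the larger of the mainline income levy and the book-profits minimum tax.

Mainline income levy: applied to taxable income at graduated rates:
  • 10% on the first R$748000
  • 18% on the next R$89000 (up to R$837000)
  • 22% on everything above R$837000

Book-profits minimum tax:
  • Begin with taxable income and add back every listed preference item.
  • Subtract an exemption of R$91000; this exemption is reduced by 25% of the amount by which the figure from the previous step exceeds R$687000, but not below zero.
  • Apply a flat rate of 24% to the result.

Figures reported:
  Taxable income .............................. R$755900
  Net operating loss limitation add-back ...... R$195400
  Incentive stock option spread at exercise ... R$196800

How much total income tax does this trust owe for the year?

Book-profits minimum tax:
  Adjusted income: R$755900 + R$195400 + R$196800 = R$1148100
  Exemption: 25% × (R$1148100 − R$687000) = R$115275 ≥ R$91000, so the exemption is fully phased out
  Base: R$1148100 − R$0 = R$1148100
  R$1148100 × 24% = R$275544

Mainline income levy:
  R$748000 × 10% = R$74800
  R$7900 × 18% = R$1422
  → R$76222

R$275544 > R$76222, so the book-profits minimum tax is the binding amount.

R$275544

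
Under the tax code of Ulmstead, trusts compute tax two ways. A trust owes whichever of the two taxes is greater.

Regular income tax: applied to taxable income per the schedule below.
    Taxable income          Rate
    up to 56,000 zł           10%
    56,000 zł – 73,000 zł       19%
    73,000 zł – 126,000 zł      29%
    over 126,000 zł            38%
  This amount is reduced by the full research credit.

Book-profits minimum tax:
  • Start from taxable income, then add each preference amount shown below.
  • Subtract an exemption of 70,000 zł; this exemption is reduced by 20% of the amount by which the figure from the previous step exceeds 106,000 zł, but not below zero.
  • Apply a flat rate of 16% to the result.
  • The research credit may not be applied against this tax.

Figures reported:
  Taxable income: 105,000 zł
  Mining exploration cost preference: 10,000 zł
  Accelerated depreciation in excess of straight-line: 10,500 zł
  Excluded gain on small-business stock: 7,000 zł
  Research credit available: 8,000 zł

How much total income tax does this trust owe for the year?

Regular income tax:
  56,000 zł × 10% = 5,600 zł
  17,000 zł × 19% = 3,230 zł
  32,000 zł × 29% = 9,280 zł
  → 18,110 zł
  Less research credit 8,000 zł → 10,110 zł

Book-profits minimum tax:
  Adjusted income: 105,000 zł + 10,000 zł + 10,500 zł + 7,000 zł = 132,500 zł
  Exemption: 70,000 zł − 20% × (132,500 zł − 106,000 zł) = 70,000 zł − 5,300 zł = 64,700 zł
  Base: 132,500 zł − 64,700 zł = 67,800 zł
  67,800 zł × 16% = 10,848 zł

10,848 zł > 10,110 zł, so the book-profits minimum tax is the binding amount.

10,848 zł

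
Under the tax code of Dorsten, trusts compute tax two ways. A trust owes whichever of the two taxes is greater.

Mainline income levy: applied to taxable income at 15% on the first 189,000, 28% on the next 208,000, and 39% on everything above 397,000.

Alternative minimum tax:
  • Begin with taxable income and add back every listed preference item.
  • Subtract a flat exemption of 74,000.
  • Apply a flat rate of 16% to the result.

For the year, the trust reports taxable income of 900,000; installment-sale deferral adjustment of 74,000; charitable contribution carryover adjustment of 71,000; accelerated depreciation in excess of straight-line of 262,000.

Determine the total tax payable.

282,760

Alternative minimum tax:
  Adjusted income: 900,000 + 74,000 + 71,000 + 262,000 = 1,307,000
  Less exemption 74,000 → base 1,233,000
  1,233,000 × 16% = 197,280

Mainline income levy:
  189,000 × 15% = 28,350
  208,000 × 28% = 58,240
  503,000 × 39% = 196,170
  → 282,760

282,760 > 197,280, so the mainline income levy governs.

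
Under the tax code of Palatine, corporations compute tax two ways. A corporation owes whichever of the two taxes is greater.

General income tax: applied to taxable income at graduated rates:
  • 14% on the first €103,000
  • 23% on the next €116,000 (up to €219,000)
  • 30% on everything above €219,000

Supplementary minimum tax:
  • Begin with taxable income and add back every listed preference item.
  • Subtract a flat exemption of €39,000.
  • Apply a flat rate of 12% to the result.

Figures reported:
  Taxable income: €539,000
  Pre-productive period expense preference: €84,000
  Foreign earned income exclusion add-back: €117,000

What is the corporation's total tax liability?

€137,100

Supplementary minimum tax:
  Adjusted income: €539,000 + €84,000 + €117,000 = €740,000
  Less exemption €39,000 → base €701,000
  €701,000 × 12% = €84,120

General income tax:
  €103,000 × 14% = €14,420
  €116,000 × 23% = €26,680
  €320,000 × 30% = €96,000
  → €137,100

€137,100 > €84,120, so the general income tax governs.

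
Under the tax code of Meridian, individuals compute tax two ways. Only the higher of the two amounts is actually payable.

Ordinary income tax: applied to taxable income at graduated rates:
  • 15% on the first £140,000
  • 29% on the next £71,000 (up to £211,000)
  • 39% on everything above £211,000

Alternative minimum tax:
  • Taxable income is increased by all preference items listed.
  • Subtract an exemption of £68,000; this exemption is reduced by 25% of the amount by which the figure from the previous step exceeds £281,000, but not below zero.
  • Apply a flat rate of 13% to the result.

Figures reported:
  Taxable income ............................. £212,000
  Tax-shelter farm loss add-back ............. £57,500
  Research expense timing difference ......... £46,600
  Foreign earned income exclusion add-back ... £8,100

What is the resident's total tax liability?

£41,980

Alternative minimum tax:
  Adjusted income: £212,000 + £57,500 + £46,600 + £8,100 = £324,200
  Exemption: £68,000 − 25% × (£324,200 − £281,000) = £68,000 − £10,800 = £57,200
  Base: £324,200 − £57,200 = £267,000
  £267,000 × 13% = £34,710

Ordinary income tax:
  £140,000 × 15% = £21,000
  £71,000 × 29% = £20,590
  £1,000 × 39% = £390
  → £41,980

£41,980 > £34,710, so the ordinary income tax governs.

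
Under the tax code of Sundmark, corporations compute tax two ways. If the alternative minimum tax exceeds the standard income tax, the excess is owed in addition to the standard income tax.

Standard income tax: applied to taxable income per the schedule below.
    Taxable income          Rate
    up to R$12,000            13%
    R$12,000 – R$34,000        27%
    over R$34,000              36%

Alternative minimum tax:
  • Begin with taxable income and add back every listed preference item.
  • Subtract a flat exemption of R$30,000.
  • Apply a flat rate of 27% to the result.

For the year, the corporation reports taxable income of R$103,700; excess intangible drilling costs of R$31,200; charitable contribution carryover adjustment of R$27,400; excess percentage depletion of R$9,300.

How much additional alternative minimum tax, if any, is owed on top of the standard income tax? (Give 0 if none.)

Alternative minimum tax:
  Adjusted income: R$103,700 + R$31,200 + R$27,400 + R$9,300 = R$171,600
  Less exemption R$30,000 → base R$141,600
  R$141,600 × 27% = R$38,232

Standard income tax:
  R$12,000 × 13% = R$1,560
  R$22,000 × 27% = R$5,940
  R$69,700 × 36% = R$25,092
  → R$32,592

Excess of alternative minimum tax over standard income tax: R$38,232 − R$32,592 = R$5,640.

R$5,640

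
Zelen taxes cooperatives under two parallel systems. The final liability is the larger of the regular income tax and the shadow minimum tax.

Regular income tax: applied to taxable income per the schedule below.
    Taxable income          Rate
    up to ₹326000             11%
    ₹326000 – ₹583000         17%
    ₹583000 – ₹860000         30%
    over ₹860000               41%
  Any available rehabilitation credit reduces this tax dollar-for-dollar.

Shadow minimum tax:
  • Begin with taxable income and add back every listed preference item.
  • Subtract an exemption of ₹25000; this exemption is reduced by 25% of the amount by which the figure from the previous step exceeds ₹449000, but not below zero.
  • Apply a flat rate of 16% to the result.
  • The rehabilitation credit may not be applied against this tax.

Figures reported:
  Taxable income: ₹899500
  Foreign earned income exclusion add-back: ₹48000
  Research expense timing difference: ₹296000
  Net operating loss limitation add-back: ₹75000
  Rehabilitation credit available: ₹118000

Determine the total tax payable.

₹210960

Regular income tax:
  ₹326000 × 11% = ₹35860
  ₹257000 × 17% = ₹43690
  ₹277000 × 30% = ₹83100
  ₹39500 × 41% = ₹16195
  → ₹178845
  Less rehabilitation credit ₹118000 → ₹60845

Shadow minimum tax:
  Adjusted income: ₹899500 + ₹48000 + ₹296000 + ₹75000 = ₹1318500
  Exemption: 25% × (₹1318500 − ₹449000) = ₹217375 ≥ ₹25000, so the exemption is fully phased out
  Base: ₹1318500 − ₹0 = ₹1318500
  ₹1318500 × 16% = ₹210960

₹210960 > ₹60845, so the shadow minimum tax is the binding amount.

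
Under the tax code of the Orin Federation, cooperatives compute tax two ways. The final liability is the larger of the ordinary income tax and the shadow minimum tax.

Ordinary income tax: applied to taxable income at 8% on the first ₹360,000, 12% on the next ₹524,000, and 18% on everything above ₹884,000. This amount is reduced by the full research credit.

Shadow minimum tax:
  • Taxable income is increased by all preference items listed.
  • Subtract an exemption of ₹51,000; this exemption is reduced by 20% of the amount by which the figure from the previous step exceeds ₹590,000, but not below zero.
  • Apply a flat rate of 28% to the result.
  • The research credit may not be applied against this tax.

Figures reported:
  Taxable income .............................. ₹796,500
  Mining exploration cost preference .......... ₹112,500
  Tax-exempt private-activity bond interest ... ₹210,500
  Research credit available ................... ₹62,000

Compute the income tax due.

₹313,460

Shadow minimum tax:
  Adjusted income: ₹796,500 + ₹112,500 + ₹210,500 = ₹1,119,500
  Exemption: 20% × (₹1,119,500 − ₹590,000) = ₹105,900 ≥ ₹51,000, so the exemption is fully phased out
  Base: ₹1,119,500 − ₹0 = ₹1,119,500
  ₹1,119,500 × 28% = ₹313,460

Ordinary income tax:
  ₹360,000 × 8% = ₹28,800
  ₹436,500 × 12% = ₹52,380
  → ₹81,180
  Less research credit ₹62,000 → ₹19,180

₹313,460 > ₹19,180, so the shadow minimum tax is the binding amount.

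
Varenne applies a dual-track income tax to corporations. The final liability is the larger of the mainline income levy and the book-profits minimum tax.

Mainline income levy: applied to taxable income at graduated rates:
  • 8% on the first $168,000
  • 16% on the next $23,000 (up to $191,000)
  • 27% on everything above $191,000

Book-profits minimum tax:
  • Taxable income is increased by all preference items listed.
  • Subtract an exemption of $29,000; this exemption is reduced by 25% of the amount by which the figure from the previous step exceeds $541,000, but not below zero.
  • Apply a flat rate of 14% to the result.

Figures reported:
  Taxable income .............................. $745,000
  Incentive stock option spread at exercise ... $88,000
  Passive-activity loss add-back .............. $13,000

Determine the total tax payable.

$166,700

Mainline income levy:
  $168,000 × 8% = $13,440
  $23,000 × 16% = $3,680
  $554,000 × 27% = $149,580
  → $166,700

Book-profits minimum tax:
  Adjusted income: $745,000 + $88,000 + $13,000 = $846,000
  Exemption: 25% × ($846,000 − $541,000) = $76,250 ≥ $29,000, so the exemption is fully phased out
  Base: $846,000 − $0 = $846,000
  $846,000 × 14% = $118,440

$166,700 > $118,440, so the mainline income levy governs.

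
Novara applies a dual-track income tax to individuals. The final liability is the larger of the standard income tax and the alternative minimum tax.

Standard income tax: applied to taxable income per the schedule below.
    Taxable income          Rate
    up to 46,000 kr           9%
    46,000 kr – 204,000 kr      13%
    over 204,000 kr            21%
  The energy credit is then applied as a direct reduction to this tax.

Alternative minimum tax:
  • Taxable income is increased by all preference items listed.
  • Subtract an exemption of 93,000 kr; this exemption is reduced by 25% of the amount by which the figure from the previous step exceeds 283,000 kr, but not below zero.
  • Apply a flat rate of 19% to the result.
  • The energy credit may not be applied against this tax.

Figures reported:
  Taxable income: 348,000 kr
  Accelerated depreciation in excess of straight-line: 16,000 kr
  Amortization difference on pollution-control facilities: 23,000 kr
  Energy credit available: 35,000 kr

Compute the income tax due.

60,800 kr

Alternative minimum tax:
  Adjusted income: 348,000 kr + 16,000 kr + 23,000 kr = 387,000 kr
  Exemption: 93,000 kr − 25% × (387,000 kr − 283,000 kr) = 93,000 kr − 26,000 kr = 67,000 kr
  Base: 387,000 kr − 67,000 kr = 320,000 kr
  320,000 kr × 19% = 60,800 kr

Standard income tax:
  46,000 kr × 9% = 4,140 kr
  158,000 kr × 13% = 20,540 kr
  144,000 kr × 21% = 30,240 kr
  → 54,920 kr
  Less energy credit 35,000 kr → 19,920 kr

60,800 kr > 19,920 kr, so the alternative minimum tax is the binding amount.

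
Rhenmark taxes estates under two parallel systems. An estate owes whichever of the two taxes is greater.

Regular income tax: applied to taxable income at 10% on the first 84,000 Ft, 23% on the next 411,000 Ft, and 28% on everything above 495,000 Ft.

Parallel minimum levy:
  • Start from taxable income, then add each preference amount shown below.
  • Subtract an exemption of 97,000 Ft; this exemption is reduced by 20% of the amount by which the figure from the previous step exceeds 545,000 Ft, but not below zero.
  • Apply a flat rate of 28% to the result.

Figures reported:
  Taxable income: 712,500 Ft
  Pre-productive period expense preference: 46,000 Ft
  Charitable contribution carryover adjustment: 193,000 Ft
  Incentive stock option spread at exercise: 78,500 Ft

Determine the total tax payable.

Parallel minimum levy:
  Adjusted income: 712,500 Ft + 46,000 Ft + 193,000 Ft + 78,500 Ft = 1,030,000 Ft
  Exemption: 20% × (1,030,000 Ft − 545,000 Ft) = 97,000 Ft ≥ 97,000 Ft, so the exemption is fully phased out
  Base: 1,030,000 Ft − 0 Ft = 1,030,000 Ft
  1,030,000 Ft × 28% = 288,400 Ft

Regular income tax:
  84,000 Ft × 10% = 8,400 Ft
  411,000 Ft × 23% = 94,530 Ft
  217,500 Ft × 28% = 60,900 Ft
  → 163,830 Ft

288,400 Ft > 163,830 Ft, so the parallel minimum levy is the binding amount.

288,400 Ft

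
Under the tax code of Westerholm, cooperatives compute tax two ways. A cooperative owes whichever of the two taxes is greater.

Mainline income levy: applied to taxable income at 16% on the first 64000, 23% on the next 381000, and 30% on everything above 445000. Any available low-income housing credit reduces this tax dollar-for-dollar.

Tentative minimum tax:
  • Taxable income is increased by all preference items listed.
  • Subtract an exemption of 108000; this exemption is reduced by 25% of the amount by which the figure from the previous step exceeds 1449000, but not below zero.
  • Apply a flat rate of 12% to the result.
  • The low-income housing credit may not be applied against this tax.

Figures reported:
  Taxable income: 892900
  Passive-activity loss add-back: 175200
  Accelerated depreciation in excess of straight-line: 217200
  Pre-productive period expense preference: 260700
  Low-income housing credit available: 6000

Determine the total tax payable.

226240

Tentative minimum tax:
  Adjusted income: 892900 + 175200 + 217200 + 260700 = 1546000
  Exemption: 108000 − 25% × (1546000 − 1449000) = 108000 − 24250 = 83750
  Base: 1546000 − 83750 = 1462250
  1462250 × 12% = 175470

Mainline income levy:
  64000 × 16% = 10240
  381000 × 23% = 87630
  447900 × 30% = 134370
  → 232240
  Less low-income housing credit 6000 → 226240

226240 > 175470, so the mainline income levy governs.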